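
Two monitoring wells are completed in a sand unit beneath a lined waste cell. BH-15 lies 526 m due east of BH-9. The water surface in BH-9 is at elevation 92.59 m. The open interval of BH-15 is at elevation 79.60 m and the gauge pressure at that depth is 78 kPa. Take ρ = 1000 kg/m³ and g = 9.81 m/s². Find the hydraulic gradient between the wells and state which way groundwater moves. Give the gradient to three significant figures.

Total head at BH-9: h = 92.59 m (water level in the piezometer is the total head).
Pressure head at BH-15: ψ = P/(ρg) = 78×1000 / (1000 × 9.81) = 7.95 m.
Total head at BH-15: h = z + ψ = 79.60 + 7.95 = 87.55 m.
Head difference: h(BH-9) − h(BH-15) = 92.59 − 87.55 = 5.04 m.
Hydraulic gradient: i = |Δh| / L = 5.04 / 526 = 0.00958.
Flow is from higher to lower head: from BH-9 toward BH-15, i.e. toward the east.

i ≈ 0.00958; groundwater flows toward the east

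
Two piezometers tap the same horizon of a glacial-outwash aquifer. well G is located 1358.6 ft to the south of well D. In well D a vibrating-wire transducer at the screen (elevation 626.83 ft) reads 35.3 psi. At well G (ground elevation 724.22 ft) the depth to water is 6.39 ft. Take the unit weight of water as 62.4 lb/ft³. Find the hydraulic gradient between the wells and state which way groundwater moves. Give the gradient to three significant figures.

i ≈ 0.00702; groundwater flows toward the north

Pressure head at well D: ψ = 144·P/γ = 144 × 35.3 / 62.4 = 81.46 ft.
Total head at well D: h = z + ψ = 626.83 + 81.46 = 708.29 ft.
Total head at well G: h = 724.22 − 6.39 = 717.83 ft.
Head difference: h(well D) − h(well G) = 708.29 − 717.83 = -9.54 ft.
Hydraulic gradient: i = |Δh| / L = 9.54 / 1358.6 = 0.00702.
Flow is from higher to lower head: from well G toward well D, i.e. toward the north.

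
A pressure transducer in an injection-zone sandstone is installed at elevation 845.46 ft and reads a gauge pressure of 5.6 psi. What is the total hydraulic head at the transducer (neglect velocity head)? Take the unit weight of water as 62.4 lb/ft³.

h ≈ 858.38 ft

ψ = 144·P/γ = 144 × 5.6 / 62.4 = 12.92 ft.
h = z + ψ = 845.46 + 12.92 = 858.38 ft.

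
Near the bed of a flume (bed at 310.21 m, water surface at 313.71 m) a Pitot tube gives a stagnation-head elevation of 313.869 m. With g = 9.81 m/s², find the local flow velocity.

Near the bed, under hydrostatic conditions, the piezometric head (z + ψ) equals the free-surface elevation, 313.71 m.
Velocity head = total − piezometric = 313.869 − 313.71 = 0.159 m.
v = √(2g·h_v) = √(2 × 9.81 × 0.159) = 1.77 m/s.

v ≈ 1.77 m/s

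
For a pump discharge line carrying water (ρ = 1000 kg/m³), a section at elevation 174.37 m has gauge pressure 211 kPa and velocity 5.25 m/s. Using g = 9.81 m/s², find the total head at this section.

Pressure head ψ = P/(ρg) = 211×1000 / (1000 × 9.81) = 21.51 m.
Velocity head = v²/(2g) = 5.25² / (2 × 9.81) = 1.405 m.
h = z + ψ + v²/(2g) = 174.37 + 21.51 + 1.405 = 197.28 m.

h ≈ 197.28 m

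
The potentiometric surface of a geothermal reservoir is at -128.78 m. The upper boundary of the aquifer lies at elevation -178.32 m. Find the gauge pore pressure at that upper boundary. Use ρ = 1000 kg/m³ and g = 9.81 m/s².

Pressure head at the aquifer top: ψ = h − z = -128.78 − (-178.32) = 49.54 m.
P = ρgψ = 1000 × 9.81 × 49.54 = 485987 Pa ≈ 486 kPa.

P ≈ 486 kPa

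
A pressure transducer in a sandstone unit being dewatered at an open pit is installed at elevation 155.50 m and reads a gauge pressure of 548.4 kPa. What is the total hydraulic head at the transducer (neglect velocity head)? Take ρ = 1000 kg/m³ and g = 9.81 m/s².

ψ = P/(ρg) = 548.4×1000 / (1000 × 9.81) = 55.90 m.
h = z + ψ = 155.50 + 55.90 = 211.40 m.

h ≈ 211.40 m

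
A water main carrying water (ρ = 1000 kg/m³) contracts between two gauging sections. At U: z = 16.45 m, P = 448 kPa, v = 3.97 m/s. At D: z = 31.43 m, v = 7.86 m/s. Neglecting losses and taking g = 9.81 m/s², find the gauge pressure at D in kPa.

P₂ ≈ 278 kPa

Pressure head at U: ψ₁ = P₁/(ρg) = 448×1000 / (1000 × 9.81) = 45.67 m.
Velocity heads: v₁²/2g = 3.97²/19.62 = 0.803 m; v₂²/2g = 7.86²/19.62 = 3.149 m.
Total head H = z₁ + ψ₁ + v₁²/2g = 16.45 + 45.67 + 0.803 = 62.92 m.
ψ₂ = H − z₂ − v₂²/2g = 62.92 − 31.43 − 3.149 = 28.34 m.
P₂ = ρgψ₂ = 1000 × 9.81 × 28.34 ≈ 278 kPa.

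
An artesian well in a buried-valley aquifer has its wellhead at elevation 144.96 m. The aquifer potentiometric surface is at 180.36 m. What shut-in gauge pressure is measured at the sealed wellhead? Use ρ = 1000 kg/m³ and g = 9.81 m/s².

Head above the cap: Δh = 180.36 − 144.96 = 35.40 m.
P = ρgΔh = 1000 × 9.81 × 35.40 = 347274 Pa ≈ 347 kPa.

P ≈ 347 kPa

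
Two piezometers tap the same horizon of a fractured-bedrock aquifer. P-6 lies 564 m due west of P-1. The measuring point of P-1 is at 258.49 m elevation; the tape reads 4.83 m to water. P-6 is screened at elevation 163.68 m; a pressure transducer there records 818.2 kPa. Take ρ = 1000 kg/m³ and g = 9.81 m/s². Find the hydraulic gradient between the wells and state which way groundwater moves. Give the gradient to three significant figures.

Total head at P-1: h = 258.49 − 4.83 = 253.66 m.
Pressure head at P-6: ψ = P/(ρg) = 818.2×1000 / (1000 × 9.81) = 83.40 m.
Total head at P-6: h = z + ψ = 163.68 + 83.40 = 247.08 m.
Head difference: h(P-1) − h(P-6) = 253.66 − 247.08 = 6.58 m.
Hydraulic gradient: i = |Δh| / L = 6.58 / 564 = 0.0117.
Flow is from higher to lower head: from P-1 toward P-6, i.e. toward the west.

i ≈ 0.0117; groundwater flows toward the west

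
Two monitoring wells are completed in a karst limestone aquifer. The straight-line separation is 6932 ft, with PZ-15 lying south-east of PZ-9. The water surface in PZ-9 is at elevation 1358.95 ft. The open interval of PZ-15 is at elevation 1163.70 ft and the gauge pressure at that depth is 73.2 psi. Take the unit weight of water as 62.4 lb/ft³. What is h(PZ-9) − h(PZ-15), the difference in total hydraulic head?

Total head at PZ-9: h = 1358.95 ft (water level in the piezometer is the total head).
Pressure head at PZ-15: ψ = 144·P/γ = 144 × 73.2 / 62.4 = 168.92 ft.
Total head at PZ-15: h = z + ψ = 1163.70 + 168.92 = 1332.62 ft.
Head difference: h(PZ-9) − h(PZ-15) = 1358.95 − 1332.62 = 26.33 ft.

Δh ≈ 26.33 ft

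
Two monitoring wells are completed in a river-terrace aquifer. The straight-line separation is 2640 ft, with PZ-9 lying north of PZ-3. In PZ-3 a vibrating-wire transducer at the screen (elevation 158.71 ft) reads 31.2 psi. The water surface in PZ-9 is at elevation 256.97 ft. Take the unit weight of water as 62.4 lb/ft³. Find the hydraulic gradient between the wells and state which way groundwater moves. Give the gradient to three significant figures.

Pressure head at PZ-3: ψ = 144·P/γ = 144 × 31.2 / 62.4 = 72.00 ft.
Total head at PZ-3: h = z + ψ = 158.71 + 72.00 = 230.71 ft.
Total head at PZ-9: h = 256.97 ft (water level in the piezometer is the total head).
Head difference: h(PZ-3) − h(PZ-9) = 230.71 − 256.97 = -26.26 ft.
Hydraulic gradient: i = |Δh| / L = 26.26 / 2640 = 0.00995.
Flow is from higher to lower head: from PZ-9 toward PZ-3, i.e. toward the south.

i ≈ 0.00995; groundwater flows toward the south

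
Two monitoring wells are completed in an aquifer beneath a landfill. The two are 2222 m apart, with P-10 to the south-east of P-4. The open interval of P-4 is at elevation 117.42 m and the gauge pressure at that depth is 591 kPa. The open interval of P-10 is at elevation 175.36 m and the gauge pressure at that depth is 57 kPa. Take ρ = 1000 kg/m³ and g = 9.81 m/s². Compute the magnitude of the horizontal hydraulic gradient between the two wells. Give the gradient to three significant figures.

Pressure head at P-4: ψ = P/(ρg) = 591×1000 / (1000 × 9.81) = 60.24 m.
Total head at P-4: h = z + ψ = 117.42 + 60.24 = 177.66 m.
Pressure head at P-10: ψ = P/(ρg) = 57×1000 / (1000 × 9.81) = 5.81 m.
Total head at P-10: h = z + ψ = 175.36 + 5.81 = 181.17 m.
Head difference: h(P-4) − h(P-10) = 177.66 − 181.17 = -3.51 m.
Hydraulic gradient: i = |Δh| / L = 3.51 / 2222 = 0.00158.

i ≈ 0.00158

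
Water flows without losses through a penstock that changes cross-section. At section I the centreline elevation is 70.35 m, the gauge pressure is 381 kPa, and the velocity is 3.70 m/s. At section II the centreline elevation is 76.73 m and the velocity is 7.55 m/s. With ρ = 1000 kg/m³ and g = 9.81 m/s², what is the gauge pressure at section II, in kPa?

P₂ ≈ 297 kPa

Pressure head at I: ψ₁ = P₁/(ρg) = 381×1000 / (1000 × 9.81) = 38.84 m.
Velocity heads: v₁²/2g = 3.70²/19.62 = 0.698 m; v₂²/2g = 7.55²/19.62 = 2.905 m.
Total head H = z₁ + ψ₁ + v₁²/2g = 70.35 + 38.84 + 0.698 = 109.89 m.
ψ₂ = H − z₂ − v₂²/2g = 109.89 − 76.73 − 2.905 = 30.25 m.
P₂ = ρgψ₂ = 1000 × 9.81 × 30.25 ≈ 297 kPa.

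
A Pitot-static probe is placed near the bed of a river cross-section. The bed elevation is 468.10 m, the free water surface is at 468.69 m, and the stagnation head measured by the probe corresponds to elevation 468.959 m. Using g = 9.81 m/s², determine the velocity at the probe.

v ≈ 2.30 m/s

Near the bed, under hydrostatic conditions, the piezometric head (z + ψ) equals the free-surface elevation, 468.69 m.
Velocity head = total − piezometric = 468.959 − 468.69 = 0.269 m.
v = √(2g·h_v) = √(2 × 9.81 × 0.269) = 2.30 m/s.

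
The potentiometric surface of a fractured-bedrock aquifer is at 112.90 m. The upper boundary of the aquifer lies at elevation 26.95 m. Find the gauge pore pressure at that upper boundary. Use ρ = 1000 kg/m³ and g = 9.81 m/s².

P ≈ 843 kPa

Pressure head at the aquifer top: ψ = h − z = 112.90 − 26.95 = 85.95 m.
P = ρgψ = 1000 × 9.81 × 85.95 = 843170 Pa ≈ 843 kPa.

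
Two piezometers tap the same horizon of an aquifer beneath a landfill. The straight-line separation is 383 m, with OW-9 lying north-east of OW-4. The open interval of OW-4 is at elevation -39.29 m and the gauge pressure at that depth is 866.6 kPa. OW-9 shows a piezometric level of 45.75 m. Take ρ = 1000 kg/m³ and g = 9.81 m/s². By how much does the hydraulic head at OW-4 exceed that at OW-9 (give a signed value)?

Δh ≈ 3.30 m

Pressure head at OW-4: ψ = P/(ρg) = 866.6×1000 / (1000 × 9.81) = 88.34 m.
Total head at OW-4: h = z + ψ = -39.29 + 88.34 = 49.05 m.
Total head at OW-9: h = 45.75 m (water level in the piezometer is the total head).
Head difference: h(OW-4) − h(OW-9) = 49.05 − 45.75 = 3.30 m.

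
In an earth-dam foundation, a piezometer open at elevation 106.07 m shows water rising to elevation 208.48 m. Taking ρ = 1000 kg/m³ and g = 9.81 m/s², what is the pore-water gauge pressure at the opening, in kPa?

P ≈ 1000 kPa

Pressure head ψ = h − z = 208.48 − 106.07 = 102.41 m.
P = ρgψ = 1000 × 9.81 × 102.41 = 1004642 Pa ≈ 1000 kPa.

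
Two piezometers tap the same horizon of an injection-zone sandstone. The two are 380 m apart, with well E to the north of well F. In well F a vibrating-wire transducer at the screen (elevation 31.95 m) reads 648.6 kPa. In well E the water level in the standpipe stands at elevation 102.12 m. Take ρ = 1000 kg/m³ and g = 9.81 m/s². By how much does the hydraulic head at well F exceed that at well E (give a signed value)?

Pressure head at well F: ψ = P/(ρg) = 648.6×1000 / (1000 × 9.81) = 66.12 m.
Total head at well F: h = z + ψ = 31.95 + 66.12 = 98.07 m.
Total head at well E: h = 102.12 m (water level in the piezometer is the total head).
Head difference: h(well F) − h(well E) = 98.07 − 102.12 = -4.05 m.

Δh ≈ -4.05 m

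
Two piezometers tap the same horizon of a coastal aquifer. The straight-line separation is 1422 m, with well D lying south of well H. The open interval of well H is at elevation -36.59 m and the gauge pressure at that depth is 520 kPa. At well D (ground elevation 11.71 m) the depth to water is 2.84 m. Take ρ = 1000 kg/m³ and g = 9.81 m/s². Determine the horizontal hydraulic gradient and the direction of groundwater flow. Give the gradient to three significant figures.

Pressure head at well H: ψ = P/(ρg) = 520×1000 / (1000 × 9.81) = 53.01 m.
Total head at well H: h = z + ψ = -36.59 + 53.01 = 16.42 m.
Total head at well D: h = 11.71 − 2.84 = 8.87 m.
Head difference: h(well H) − h(well D) = 16.42 − 8.87 = 7.55 m.
Hydraulic gradient: i = |Δh| / L = 7.55 / 1422 = 0.00531.
Flow is from higher to lower head: from well H toward well D, i.e. toward the south.

i ≈ 0.00531; groundwater flows toward the south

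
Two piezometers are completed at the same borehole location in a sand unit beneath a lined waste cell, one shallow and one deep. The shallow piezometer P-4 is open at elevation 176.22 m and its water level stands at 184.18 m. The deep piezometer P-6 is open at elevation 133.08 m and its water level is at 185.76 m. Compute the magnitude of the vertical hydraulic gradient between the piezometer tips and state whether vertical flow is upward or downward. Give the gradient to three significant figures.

Total head at P-4: h = 184.18 m (water level in the standpipe).
Total head at P-6: h = 185.76 m.
Δh = h(P-4) − h(P-6) = 184.18 − 185.76 = -1.58 m.
Vertical separation Δz = 176.22 − 133.08 = 43.14 m.
|i_v| = |Δh| / Δz = 1.58 / 43.14 = 0.0366.
Head is higher in the deep piezometer, so vertical flow is upward (discharge condition).

|i_v| ≈ 0.0366; vertical flow is upward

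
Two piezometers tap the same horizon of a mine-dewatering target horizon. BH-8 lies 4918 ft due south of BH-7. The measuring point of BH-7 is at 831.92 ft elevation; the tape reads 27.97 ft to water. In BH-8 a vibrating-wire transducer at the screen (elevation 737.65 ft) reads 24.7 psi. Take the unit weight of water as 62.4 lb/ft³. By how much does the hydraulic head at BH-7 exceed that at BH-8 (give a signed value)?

Δh ≈ 9.30 ft

Total head at BH-7: h = 831.92 − 27.97 = 803.95 ft.
Pressure head at BH-8: ψ = 144·P/γ = 144 × 24.7 / 62.4 = 57.00 ft.
Total head at BH-8: h = z + ψ = 737.65 + 57.00 = 794.65 ft.
Head difference: h(BH-7) − h(BH-8) = 803.95 − 794.65 = 9.30 ft.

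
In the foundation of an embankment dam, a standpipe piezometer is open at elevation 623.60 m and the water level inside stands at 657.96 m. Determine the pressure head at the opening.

ψ ≈ 34.36 m

Total head h = 657.96 m (the water-surface elevation in the piezometer).
Pressure head ψ = h − z = 657.96 − 623.60 = 34.36 m.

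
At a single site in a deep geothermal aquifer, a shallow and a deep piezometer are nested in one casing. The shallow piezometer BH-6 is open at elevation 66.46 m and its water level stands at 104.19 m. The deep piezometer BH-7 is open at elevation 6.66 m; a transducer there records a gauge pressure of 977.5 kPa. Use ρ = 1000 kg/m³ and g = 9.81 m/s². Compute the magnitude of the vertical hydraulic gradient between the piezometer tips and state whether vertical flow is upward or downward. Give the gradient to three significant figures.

|i_v| ≈ 0.0353; vertical flow is upward

Total head at BH-6: h = 104.19 m (water level in the standpipe).
Pressure head at BH-7: ψ = P/(ρg) = 977.5×1000 / (1000 × 9.81) = 99.64 m.
Total head at BH-7: h = z + ψ = 6.66 + 99.64 = 106.30 m.
Δh = h(BH-6) − h(BH-7) = 104.19 − 106.30 = -2.11 m.
Vertical separation Δz = 66.46 − 6.66 = 59.80 m.
|i_v| = |Δh| / Δz = 2.11 / 59.80 = 0.0353.
Head is higher in the deep piezometer, so vertical flow is upward (discharge condition).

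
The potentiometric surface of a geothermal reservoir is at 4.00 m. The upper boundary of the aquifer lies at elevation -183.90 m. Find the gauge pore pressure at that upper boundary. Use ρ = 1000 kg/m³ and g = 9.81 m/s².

Pressure head at the aquifer top: ψ = h − z = 4.00 − (-183.90) = 187.90 m.
P = ρgψ = 1000 × 9.81 × 187.90 = 1843299 Pa ≈ 1840 kPa.

P ≈ 1840 kPa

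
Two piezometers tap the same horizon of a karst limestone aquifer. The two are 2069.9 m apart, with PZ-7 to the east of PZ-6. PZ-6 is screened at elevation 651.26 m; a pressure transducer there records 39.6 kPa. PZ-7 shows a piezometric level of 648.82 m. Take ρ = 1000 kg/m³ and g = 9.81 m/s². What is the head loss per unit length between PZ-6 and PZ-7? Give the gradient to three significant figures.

Pressure head at PZ-6: ψ = P/(ρg) = 39.6×1000 / (1000 × 9.81) = 4.04 m.
Total head at PZ-6: h = z + ψ = 651.26 + 4.04 = 655.30 m.
Total head at PZ-7: h = 648.82 m (water level in the piezometer is the total head).
Head difference: h(PZ-6) − h(PZ-7) = 655.30 − 648.82 = 6.48 m.
Hydraulic gradient: i = |Δh| / L = 6.48 / 2069.9 = 0.00313.

i ≈ 0.00313 m/m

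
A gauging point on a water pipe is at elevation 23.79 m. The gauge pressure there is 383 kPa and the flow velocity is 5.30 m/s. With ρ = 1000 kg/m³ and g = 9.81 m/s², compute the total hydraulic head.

Pressure head ψ = P/(ρg) = 383×1000 / (1000 × 9.81) = 39.04 m.
Velocity head = v²/(2g) = 5.30² / (2 × 9.81) = 1.432 m.
h = z + ψ + v²/(2g) = 23.79 + 39.04 + 1.432 = 64.26 m.

h ≈ 64.26 m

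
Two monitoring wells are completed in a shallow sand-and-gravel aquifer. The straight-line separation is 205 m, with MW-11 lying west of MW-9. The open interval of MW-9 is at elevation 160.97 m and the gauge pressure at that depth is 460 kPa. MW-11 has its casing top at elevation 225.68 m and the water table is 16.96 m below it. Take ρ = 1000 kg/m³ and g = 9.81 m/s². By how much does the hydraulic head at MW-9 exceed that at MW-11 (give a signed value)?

Pressure head at MW-9: ψ = P/(ρg) = 460×1000 / (1000 × 9.81) = 46.89 m.
Total head at MW-9: h = z + ψ = 160.97 + 46.89 = 207.86 m.
Total head at MW-11: h = 225.68 − 16.96 = 208.72 m.
Head difference: h(MW-9) − h(MW-11) = 207.86 − 208.72 = -0.86 m.

Δh ≈ -0.86 m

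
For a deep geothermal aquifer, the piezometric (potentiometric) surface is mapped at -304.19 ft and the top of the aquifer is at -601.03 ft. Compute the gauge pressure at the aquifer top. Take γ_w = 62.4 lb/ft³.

P ≈ 129 psi

Pressure head at the aquifer top: ψ = h − z = -304.19 − (-601.03) = 296.84 ft.
P = γψ/144 = 62.4 × 296.84 / 144 = 129 psi.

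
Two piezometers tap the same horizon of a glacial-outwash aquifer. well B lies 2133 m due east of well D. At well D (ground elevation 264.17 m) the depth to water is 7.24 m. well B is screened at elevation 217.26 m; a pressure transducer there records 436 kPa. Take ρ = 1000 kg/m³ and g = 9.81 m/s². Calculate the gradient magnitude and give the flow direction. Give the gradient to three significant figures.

Total head at well D: h = 264.17 − 7.24 = 256.93 m.
Pressure head at well B: ψ = P/(ρg) = 436×1000 / (1000 × 9.81) = 44.44 m.
Total head at well B: h = z + ψ = 217.26 + 44.44 = 261.70 m.
Head difference: h(well D) − h(well B) = 256.93 − 261.70 = -4.77 m.
Hydraulic gradient: i = |Δh| / L = 4.77 / 2133 = 0.00224.
Flow is from higher to lower head: from well B toward well D, i.e. toward the west.

i ≈ 0.00224; groundwater flows toward the west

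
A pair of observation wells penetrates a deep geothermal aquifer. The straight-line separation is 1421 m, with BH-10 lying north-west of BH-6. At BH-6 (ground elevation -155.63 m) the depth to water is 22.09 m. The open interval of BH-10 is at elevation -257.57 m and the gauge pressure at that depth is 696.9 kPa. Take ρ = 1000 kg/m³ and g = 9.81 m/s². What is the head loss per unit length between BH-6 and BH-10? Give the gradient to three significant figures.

Total head at BH-6: h = -155.63 − 22.09 = -177.72 m.
Pressure head at BH-10: ψ = P/(ρg) = 696.9×1000 / (1000 × 9.81) = 71.04 m.
Total head at BH-10: h = z + ψ = -257.57 + 71.04 = -186.53 m.
Head difference: h(BH-6) − h(BH-10) = -177.72 − (-186.53) = 8.81 m.
Hydraulic gradient: i = |Δh| / L = 8.81 / 1421 = 0.00620.

i ≈ 0.00620 m/m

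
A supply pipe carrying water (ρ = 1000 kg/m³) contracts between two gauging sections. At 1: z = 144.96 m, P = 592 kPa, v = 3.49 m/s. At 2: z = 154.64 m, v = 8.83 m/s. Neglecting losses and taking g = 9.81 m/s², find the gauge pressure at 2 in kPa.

P₂ ≈ 464 kPa

Pressure head at 1: ψ₁ = P₁/(ρg) = 592×1000 / (1000 × 9.81) = 60.35 m.
Velocity heads: v₁²/2g = 3.49²/19.62 = 0.621 m; v₂²/2g = 8.83²/19.62 = 3.974 m.
Total head H = z₁ + ψ₁ + v₁²/2g = 144.96 + 60.35 + 0.621 = 205.93 m.
ψ₂ = H − z₂ − v₂²/2g = 205.93 − 154.64 − 3.974 = 47.32 m.
P₂ = ρgψ₂ = 1000 × 9.81 × 47.32 ≈ 464 kPa.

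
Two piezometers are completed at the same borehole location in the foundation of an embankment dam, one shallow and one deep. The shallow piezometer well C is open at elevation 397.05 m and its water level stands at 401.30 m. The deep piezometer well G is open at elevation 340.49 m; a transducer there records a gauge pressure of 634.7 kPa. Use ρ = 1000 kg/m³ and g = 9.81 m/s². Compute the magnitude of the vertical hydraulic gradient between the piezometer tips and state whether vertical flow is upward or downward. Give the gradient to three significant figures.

|i_v| ≈ 0.0688; vertical flow is upward

Total head at well C: h = 401.30 m (water level in the standpipe).
Pressure head at well G: ψ = P/(ρg) = 634.7×1000 / (1000 × 9.81) = 64.70 m.
Total head at well G: h = z + ψ = 340.49 + 64.70 = 405.19 m.
Δh = h(well C) − h(well G) = 401.30 − 405.19 = -3.89 m.
Vertical separation Δz = 397.05 − 340.49 = 56.56 m.
|i_v| = |Δh| / Δz = 3.89 / 56.56 = 0.0688.
Head is higher in the deep piezometer, so vertical flow is upward (discharge condition).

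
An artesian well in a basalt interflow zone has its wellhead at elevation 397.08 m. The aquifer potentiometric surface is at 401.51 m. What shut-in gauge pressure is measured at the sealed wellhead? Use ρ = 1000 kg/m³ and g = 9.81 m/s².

Head above the cap: Δh = 401.51 − 397.08 = 4.43 m.
P = ρgΔh = 1000 × 9.81 × 4.43 = 43458 Pa ≈ 43.5 kPa.

P ≈ 43.5 kPa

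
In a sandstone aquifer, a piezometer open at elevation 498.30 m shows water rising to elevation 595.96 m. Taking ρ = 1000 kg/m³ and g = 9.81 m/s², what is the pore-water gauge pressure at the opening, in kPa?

P ≈ 958 kPa

Pressure head ψ = h − z = 595.96 − 498.30 = 97.66 m.
P = ρgψ = 1000 × 9.81 × 97.66 = 958045 Pa ≈ 958 kPa.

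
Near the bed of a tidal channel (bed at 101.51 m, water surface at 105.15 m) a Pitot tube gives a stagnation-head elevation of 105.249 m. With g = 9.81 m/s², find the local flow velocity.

v ≈ 1.39 m/s

Near the bed, under hydrostatic conditions, the piezometric head (z + ψ) equals the free-surface elevation, 105.15 m.
Velocity head = total − piezometric = 105.249 − 105.15 = 0.099 m.
v = √(2g·h_v) = √(2 × 9.81 × 0.099) = 1.39 m/s.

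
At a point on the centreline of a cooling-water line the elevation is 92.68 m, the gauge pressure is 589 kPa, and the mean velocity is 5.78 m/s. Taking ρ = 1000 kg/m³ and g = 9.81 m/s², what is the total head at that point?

h ≈ 154.42 m

Pressure head ψ = P/(ρg) = 589×1000 / (1000 × 9.81) = 60.04 m.
Velocity head = v²/(2g) = 5.78² / (2 × 9.81) = 1.703 m.
h = z + ψ + v²/(2g) = 92.68 + 60.04 + 1.703 = 154.42 m.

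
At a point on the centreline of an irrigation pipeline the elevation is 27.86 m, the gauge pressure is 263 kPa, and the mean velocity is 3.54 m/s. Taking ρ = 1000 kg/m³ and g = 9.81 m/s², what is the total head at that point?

h ≈ 55.31 m

Pressure head ψ = P/(ρg) = 263×1000 / (1000 × 9.81) = 26.81 m.
Velocity head = v²/(2g) = 3.54² / (2 × 9.81) = 0.639 m.
h = z + ψ + v²/(2g) = 27.86 + 26.81 + 0.639 = 55.31 m.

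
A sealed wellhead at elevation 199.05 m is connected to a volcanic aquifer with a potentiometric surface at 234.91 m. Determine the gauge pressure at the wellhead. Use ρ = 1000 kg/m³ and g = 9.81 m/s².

P ≈ 352 kPa

Head above the cap: Δh = 234.91 − 199.05 = 35.86 m.
P = ρgΔh = 1000 × 9.81 × 35.86 = 351787 Pa ≈ 352 kPa.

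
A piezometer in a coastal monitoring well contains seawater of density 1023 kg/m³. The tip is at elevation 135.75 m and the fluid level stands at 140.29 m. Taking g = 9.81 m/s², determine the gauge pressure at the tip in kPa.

Pressure head ψ = h − z = 140.29 − 135.75 = 4.54 m.
P = ρgψ = 1023 × 9.81 × 4.54 = 45562 Pa ≈ 45.6 kPa.

P ≈ 45.6 kPa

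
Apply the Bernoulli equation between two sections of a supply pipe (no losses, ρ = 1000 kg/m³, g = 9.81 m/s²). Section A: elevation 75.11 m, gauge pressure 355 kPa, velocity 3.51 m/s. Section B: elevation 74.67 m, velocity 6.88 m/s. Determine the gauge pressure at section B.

P₂ ≈ 342 kPa

Pressure head at A: ψ₁ = P₁/(ρg) = 355×1000 / (1000 × 9.81) = 36.19 m.
Velocity heads: v₁²/2g = 3.51²/19.62 = 0.628 m; v₂²/2g = 6.88²/19.62 = 2.413 m.
Total head H = z₁ + ψ₁ + v₁²/2g = 75.11 + 36.19 + 0.628 = 111.93 m.
ψ₂ = H − z₂ − v₂²/2g = 111.93 − 74.67 − 2.413 = 34.85 m.
P₂ = ρgψ₂ = 1000 × 9.81 × 34.85 ≈ 342 kPa.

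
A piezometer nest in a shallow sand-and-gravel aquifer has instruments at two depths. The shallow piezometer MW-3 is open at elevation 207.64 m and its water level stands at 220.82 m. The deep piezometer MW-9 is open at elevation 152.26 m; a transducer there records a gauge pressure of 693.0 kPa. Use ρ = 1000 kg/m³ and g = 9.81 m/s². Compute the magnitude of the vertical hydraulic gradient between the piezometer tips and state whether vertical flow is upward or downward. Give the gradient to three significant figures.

|i_v| ≈ 0.0376; vertical flow is upward

Total head at MW-3: h = 220.82 m (water level in the standpipe).
Pressure head at MW-9: ψ = P/(ρg) = 693.0×1000 / (1000 × 9.81) = 70.64 m.
Total head at MW-9: h = z + ψ = 152.26 + 70.64 = 222.90 m.
Δh = h(MW-3) − h(MW-9) = 220.82 − 222.90 = -2.08 m.
Vertical separation Δz = 207.64 − 152.26 = 55.38 m.
|i_v| = |Δh| / Δz = 2.08 / 55.38 = 0.0376.
Head is higher in the deep piezometer, so vertical flow is upward (discharge condition).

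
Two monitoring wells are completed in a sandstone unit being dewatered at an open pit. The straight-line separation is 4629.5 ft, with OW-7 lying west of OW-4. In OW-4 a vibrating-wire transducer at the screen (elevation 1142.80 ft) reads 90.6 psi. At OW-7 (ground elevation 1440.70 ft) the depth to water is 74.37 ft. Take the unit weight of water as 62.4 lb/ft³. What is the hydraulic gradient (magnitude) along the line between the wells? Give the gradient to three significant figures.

i ≈ 0.00312

Pressure head at OW-4: ψ = 144·P/γ = 144 × 90.6 / 62.4 = 209.08 ft.
Total head at OW-4: h = z + ψ = 1142.80 + 209.08 = 1351.88 ft.
Total head at OW-7: h = 1440.70 − 74.37 = 1366.33 ft.
Head difference: h(OW-4) − h(OW-7) = 1351.88 − 1366.33 = -14.45 ft.
Hydraulic gradient: i = |Δh| / L = 14.45 / 4629.5 = 0.00312.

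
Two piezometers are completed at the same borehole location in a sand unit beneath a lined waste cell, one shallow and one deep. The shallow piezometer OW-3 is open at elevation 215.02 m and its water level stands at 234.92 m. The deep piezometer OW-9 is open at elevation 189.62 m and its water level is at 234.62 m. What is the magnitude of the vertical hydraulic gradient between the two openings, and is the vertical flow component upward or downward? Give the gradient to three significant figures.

Total head at OW-3: h = 234.92 m (water level in the standpipe).
Total head at OW-9: h = 234.62 m.
Δh = h(OW-3) − h(OW-9) = 234.92 − 234.62 = 0.30 m.
Vertical separation Δz = 215.02 − 189.62 = 25.40 m.
|i_v| = |Δh| / Δz = 0.30 / 25.40 = 0.0118.
Head is higher in the shallow piezometer, so vertical flow is downward (recharge condition).

|i_v| ≈ 0.0118; vertical flow is downward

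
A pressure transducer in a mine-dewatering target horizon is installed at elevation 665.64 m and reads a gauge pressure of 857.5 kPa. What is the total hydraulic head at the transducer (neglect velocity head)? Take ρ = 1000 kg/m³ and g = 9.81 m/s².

h ≈ 753.05 m

ψ = P/(ρg) = 857.5×1000 / (1000 × 9.81) = 87.41 m.
h = z + ψ = 665.64 + 87.41 = 753.05 m.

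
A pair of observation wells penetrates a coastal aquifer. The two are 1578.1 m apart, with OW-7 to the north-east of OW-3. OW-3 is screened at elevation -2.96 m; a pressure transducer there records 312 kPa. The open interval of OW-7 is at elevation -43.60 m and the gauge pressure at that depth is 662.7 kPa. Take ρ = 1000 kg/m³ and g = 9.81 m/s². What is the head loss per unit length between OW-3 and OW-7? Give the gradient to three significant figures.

Pressure head at OW-3: ψ = P/(ρg) = 312×1000 / (1000 × 9.81) = 31.80 m.
Total head at OW-3: h = z + ψ = -2.96 + 31.80 = 28.84 m.
Pressure head at OW-7: ψ = P/(ρg) = 662.7×1000 / (1000 × 9.81) = 67.55 m.
Total head at OW-7: h = z + ψ = -43.60 + 67.55 = 23.95 m.
Head difference: h(OW-3) − h(OW-7) = 28.84 − 23.95 = 4.89 m.
Hydraulic gradient: i = |Δh| / L = 4.89 / 1578.1 = 0.00310.

i ≈ 0.00310 m/m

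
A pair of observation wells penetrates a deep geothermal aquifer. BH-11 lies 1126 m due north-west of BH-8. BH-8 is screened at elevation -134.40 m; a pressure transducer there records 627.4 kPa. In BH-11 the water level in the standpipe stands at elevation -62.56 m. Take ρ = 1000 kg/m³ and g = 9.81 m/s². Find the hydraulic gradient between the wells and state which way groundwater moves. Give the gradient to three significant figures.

i ≈ 0.00700; groundwater flows toward the south-east

Pressure head at BH-8: ψ = P/(ρg) = 627.4×1000 / (1000 × 9.81) = 63.96 m.
Total head at BH-8: h = z + ψ = -134.40 + 63.96 = -70.44 m.
Total head at BH-11: h = -62.56 m (water level in the piezometer is the total head).
Head difference: h(BH-8) − h(BH-11) = -70.44 − (-62.56) = -7.88 m.
Hydraulic gradient: i = |Δh| / L = 7.88 / 1126 = 0.00700.
Flow is from higher to lower head: from BH-11 toward BH-8, i.e. toward the south-east.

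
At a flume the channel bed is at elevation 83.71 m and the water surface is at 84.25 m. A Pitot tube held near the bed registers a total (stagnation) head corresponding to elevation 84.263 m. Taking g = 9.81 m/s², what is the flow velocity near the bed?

Near the bed, under hydrostatic conditions, the piezometric head (z + ψ) equals the free-surface elevation, 84.25 m.
Velocity head = total − piezometric = 84.263 − 84.25 = 0.013 m.
v = √(2g·h_v) = √(2 × 9.81 × 0.013) = 0.505 m/s.

v ≈ 0.505 m/s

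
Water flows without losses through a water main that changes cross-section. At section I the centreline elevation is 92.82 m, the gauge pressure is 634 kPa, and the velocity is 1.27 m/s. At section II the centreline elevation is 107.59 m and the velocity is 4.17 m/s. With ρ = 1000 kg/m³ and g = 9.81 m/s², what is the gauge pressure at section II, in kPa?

Pressure head at I: ψ₁ = P₁/(ρg) = 634×1000 / (1000 × 9.81) = 64.63 m.
Velocity heads: v₁²/2g = 1.27²/19.62 = 0.082 m; v₂²/2g = 4.17²/19.62 = 0.886 m.
Total head H = z₁ + ψ₁ + v₁²/2g = 92.82 + 64.63 + 0.082 = 157.53 m.
ψ₂ = H − z₂ − v₂²/2g = 157.53 − 107.59 − 0.886 = 49.05 m.
P₂ = ρgψ₂ = 1000 × 9.81 × 49.05 ≈ 481 kPa.

P₂ ≈ 481 kPa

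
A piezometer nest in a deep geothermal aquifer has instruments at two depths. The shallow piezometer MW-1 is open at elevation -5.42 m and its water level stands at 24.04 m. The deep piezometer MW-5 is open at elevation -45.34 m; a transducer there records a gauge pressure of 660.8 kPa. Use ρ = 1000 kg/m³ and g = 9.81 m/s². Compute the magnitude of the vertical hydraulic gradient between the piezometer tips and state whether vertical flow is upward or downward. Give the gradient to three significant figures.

|i_v| ≈ 0.0506; vertical flow is downward

Total head at MW-1: h = 24.04 m (water level in the standpipe).
Pressure head at MW-5: ψ = P/(ρg) = 660.8×1000 / (1000 × 9.81) = 67.36 m.
Total head at MW-5: h = z + ψ = -45.34 + 67.36 = 22.02 m.
Δh = h(MW-1) − h(MW-5) = 24.04 − 22.02 = 2.02 m.
Vertical separation Δz = -5.42 − (-45.34) = 39.92 m.
|i_v| = |Δh| / Δz = 2.02 / 39.92 = 0.0506.
Head is higher in the shallow piezometer, so vertical flow is downward (recharge condition).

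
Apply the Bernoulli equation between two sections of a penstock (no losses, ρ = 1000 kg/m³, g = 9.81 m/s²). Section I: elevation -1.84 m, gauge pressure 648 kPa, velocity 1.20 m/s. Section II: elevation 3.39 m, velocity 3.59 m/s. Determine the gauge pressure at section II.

Pressure head at I: ψ₁ = P₁/(ρg) = 648×1000 / (1000 × 9.81) = 66.06 m.
Velocity heads: v₁²/2g = 1.20²/19.62 = 0.073 m; v₂²/2g = 3.59²/19.62 = 0.657 m.
Total head H = z₁ + ψ₁ + v₁²/2g = -1.84 + 66.06 + 0.073 = 64.29 m.
ψ₂ = H − z₂ − v₂²/2g = 64.29 − 3.39 − 0.657 = 60.24 m.
P₂ = ρgψ₂ = 1000 × 9.81 × 60.24 ≈ 591 kPa.

P₂ ≈ 591 kPa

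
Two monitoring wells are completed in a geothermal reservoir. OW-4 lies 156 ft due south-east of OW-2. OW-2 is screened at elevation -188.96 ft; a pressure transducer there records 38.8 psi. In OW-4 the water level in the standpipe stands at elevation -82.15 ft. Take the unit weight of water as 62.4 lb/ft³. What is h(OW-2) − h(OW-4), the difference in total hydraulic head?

Pressure head at OW-2: ψ = 144·P/γ = 144 × 38.8 / 62.4 = 89.54 ft.
Total head at OW-2: h = z + ψ = -188.96 + 89.54 = -99.42 ft.
Total head at OW-4: h = -82.15 ft (water level in the piezometer is the total head).
Head difference: h(OW-2) − h(OW-4) = -99.42 − (-82.15) = -17.27 ft.

Δh ≈ -17.27 ft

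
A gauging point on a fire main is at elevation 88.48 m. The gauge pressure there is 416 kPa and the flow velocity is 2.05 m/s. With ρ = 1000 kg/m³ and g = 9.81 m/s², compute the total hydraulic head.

Pressure head ψ = P/(ρg) = 416×1000 / (1000 × 9.81) = 42.41 m.
Velocity head = v²/(2g) = 2.05² / (2 × 9.81) = 0.214 m.
h = z + ψ + v²/(2g) = 88.48 + 42.41 + 0.214 = 131.10 m.

h ≈ 131.10 m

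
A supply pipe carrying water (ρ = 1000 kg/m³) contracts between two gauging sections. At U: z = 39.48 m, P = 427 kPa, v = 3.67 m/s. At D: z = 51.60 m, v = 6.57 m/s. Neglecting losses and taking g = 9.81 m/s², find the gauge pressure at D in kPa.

P₂ ≈ 293 kPa

Pressure head at U: ψ₁ = P₁/(ρg) = 427×1000 / (1000 × 9.81) = 43.53 m.
Velocity heads: v₁²/2g = 3.67²/19.62 = 0.686 m; v₂²/2g = 6.57²/19.62 = 2.200 m.
Total head H = z₁ + ψ₁ + v₁²/2g = 39.48 + 43.53 + 0.686 = 83.70 m.
ψ₂ = H − z₂ − v₂²/2g = 83.70 − 51.60 − 2.200 = 29.90 m.
P₂ = ρgψ₂ = 1000 × 9.81 × 29.90 ≈ 293 kPa.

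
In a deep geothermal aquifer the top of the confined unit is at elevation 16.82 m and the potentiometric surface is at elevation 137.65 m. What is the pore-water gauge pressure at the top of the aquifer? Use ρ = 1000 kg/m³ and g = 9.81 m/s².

Pressure head at the aquifer top: ψ = h − z = 137.65 − 16.82 = 120.83 m.
P = ρgψ = 1000 × 9.81 × 120.83 = 1185342 Pa ≈ 1190 kPa.

P ≈ 1190 kPa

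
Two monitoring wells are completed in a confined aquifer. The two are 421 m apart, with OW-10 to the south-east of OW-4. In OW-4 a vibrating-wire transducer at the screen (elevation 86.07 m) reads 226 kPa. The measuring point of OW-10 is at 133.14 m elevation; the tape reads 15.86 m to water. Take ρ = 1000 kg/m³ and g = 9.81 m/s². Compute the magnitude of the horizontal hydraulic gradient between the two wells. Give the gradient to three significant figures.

Pressure head at OW-4: ψ = P/(ρg) = 226×1000 / (1000 × 9.81) = 23.04 m.
Total head at OW-4: h = z + ψ = 86.07 + 23.04 = 109.11 m.
Total head at OW-10: h = 133.14 − 15.86 = 117.28 m.
Head difference: h(OW-4) − h(OW-10) = 109.11 − 117.28 = -8.17 m.
Hydraulic gradient: i = |Δh| / L = 8.17 / 421 = 0.0194.

i ≈ 0.0194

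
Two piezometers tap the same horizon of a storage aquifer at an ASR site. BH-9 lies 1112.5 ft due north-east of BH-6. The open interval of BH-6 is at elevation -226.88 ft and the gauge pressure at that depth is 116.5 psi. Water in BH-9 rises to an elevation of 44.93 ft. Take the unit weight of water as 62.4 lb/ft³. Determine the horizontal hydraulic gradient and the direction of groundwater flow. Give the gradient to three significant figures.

i ≈ 0.00266; groundwater flows toward the south-west

Pressure head at BH-6: ψ = 144·P/γ = 144 × 116.5 / 62.4 = 268.85 ft.
Total head at BH-6: h = z + ψ = -226.88 + 268.85 = 41.97 ft.
Total head at BH-9: h = 44.93 ft (water level in the piezometer is the total head).
Head difference: h(BH-6) − h(BH-9) = 41.97 − 44.93 = -2.96 ft.
Hydraulic gradient: i = |Δh| / L = 2.96 / 1112.5 = 0.00266.
Flow is from higher to lower head: from BH-9 toward BH-6, i.e. toward the south-west.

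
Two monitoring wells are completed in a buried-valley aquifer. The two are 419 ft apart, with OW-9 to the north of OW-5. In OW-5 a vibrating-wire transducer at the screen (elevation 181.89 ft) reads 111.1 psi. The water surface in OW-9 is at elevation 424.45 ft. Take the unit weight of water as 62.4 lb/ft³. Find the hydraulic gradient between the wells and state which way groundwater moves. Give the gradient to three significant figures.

i ≈ 0.0330; groundwater flows toward the north

Pressure head at OW-5: ψ = 144·P/γ = 144 × 111.1 / 62.4 = 256.38 ft.
Total head at OW-5: h = z + ψ = 181.89 + 256.38 = 438.27 ft.
Total head at OW-9: h = 424.45 ft (water level in the piezometer is the total head).
Head difference: h(OW-5) − h(OW-9) = 438.27 − 424.45 = 13.82 ft.
Hydraulic gradient: i = |Δh| / L = 13.82 / 419 = 0.0330.
Flow is from higher to lower head: from OW-5 toward OW-9, i.e. toward the north.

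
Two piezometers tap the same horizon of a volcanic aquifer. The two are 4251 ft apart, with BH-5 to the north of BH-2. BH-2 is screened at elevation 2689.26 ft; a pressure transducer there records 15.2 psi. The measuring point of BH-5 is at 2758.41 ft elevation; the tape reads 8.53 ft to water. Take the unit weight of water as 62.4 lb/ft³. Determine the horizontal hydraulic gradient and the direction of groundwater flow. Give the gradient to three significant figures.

i ≈ 0.00601; groundwater flows toward the south

Pressure head at BH-2: ψ = 144·P/γ = 144 × 15.2 / 62.4 = 35.08 ft.
Total head at BH-2: h = z + ψ = 2689.26 + 35.08 = 2724.34 ft.
Total head at BH-5: h = 2758.41 − 8.53 = 2749.88 ft.
Head difference: h(BH-2) − h(BH-5) = 2724.34 − 2749.88 = -25.54 ft.
Hydraulic gradient: i = |Δh| / L = 25.54 / 4251 = 0.00601.
Flow is from higher to lower head: from BH-5 toward BH-2, i.e. toward the south.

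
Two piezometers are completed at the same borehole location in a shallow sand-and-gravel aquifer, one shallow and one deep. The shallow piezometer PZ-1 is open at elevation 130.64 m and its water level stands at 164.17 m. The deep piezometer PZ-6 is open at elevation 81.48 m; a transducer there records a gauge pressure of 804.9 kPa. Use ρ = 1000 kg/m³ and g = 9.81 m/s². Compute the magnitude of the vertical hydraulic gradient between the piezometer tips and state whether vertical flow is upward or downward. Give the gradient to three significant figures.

|i_v| ≈ 0.0130; vertical flow is downward

Total head at PZ-1: h = 164.17 m (water level in the standpipe).
Pressure head at PZ-6: ψ = P/(ρg) = 804.9×1000 / (1000 × 9.81) = 82.05 m.
Total head at PZ-6: h = z + ψ = 81.48 + 82.05 = 163.53 m.
Δh = h(PZ-1) − h(PZ-6) = 164.17 − 163.53 = 0.64 m.
Vertical separation Δz = 130.64 − 81.48 = 49.16 m.
|i_v| = |Δh| / Δz = 0.64 / 49.16 = 0.0130.
Head is higher in the shallow piezometer, so vertical flow is downward (recharge condition).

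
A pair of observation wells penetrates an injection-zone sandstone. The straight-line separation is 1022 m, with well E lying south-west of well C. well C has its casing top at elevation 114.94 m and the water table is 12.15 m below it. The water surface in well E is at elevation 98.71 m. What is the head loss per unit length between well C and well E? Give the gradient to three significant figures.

i ≈ 0.00399 m/m

Total head at well C: h = 114.94 − 12.15 = 102.79 m.
Total head at well E: h = 98.71 m (water level in the piezometer is the total head).
Head difference: h(well C) − h(well E) = 102.79 − 98.71 = 4.08 m.
Hydraulic gradient: i = |Δh| / L = 4.08 / 1022 = 0.00399.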